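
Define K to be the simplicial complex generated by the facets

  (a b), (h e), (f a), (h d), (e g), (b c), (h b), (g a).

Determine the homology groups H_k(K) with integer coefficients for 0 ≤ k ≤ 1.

K has 8 vertices, 8 edges.
rank ∂_0 = 0, rank ∂_1 = 7 ⇒ b_0 = 8 − 0 − 7 = 1; all invariant factors of ∂_1 are 1 so no torsion. So H_0 = Z.
rank ∂_1 = 7, rank ∂_2 = 0 ⇒ b_1 = 8 − 7 − 0 = 1. So H_1 = Z.

H_0 = Z,  H_1 = Z.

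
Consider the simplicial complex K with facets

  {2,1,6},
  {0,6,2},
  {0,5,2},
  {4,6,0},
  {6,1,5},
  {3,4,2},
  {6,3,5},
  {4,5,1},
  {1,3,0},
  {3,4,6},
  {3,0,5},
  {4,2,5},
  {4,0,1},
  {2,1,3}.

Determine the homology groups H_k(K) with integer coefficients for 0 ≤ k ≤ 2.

Fix the vertex order 0 < 1 < 2 < 3 < 4 < 5 < 6 and write every simplex with vertices in increasing order. Then dim K = 2 and the simplices of K are:

  0-simplices (7): [0], [1], [2], [3], [4], [5], [6]
  1-simplices (21): [0,1], [0,2], [0,3], [0,4], [0,5], [0,6], [1,2], [1,3], [1,4], [1,5], [1,6], [2,3], [2,4], [2,5], [2,6], [3,4], [3,5], [3,6], [4,5], [4,6], [5,6]
  2-simplices (14): [0,1,3], [0,1,4], [0,2,5], [0,2,6], [0,3,5], [0,4,6], [1,2,3], [1,2,6], [1,4,5], [1,5,6], [2,3,4], [2,4,5], [3,4,6], [3,5,6]

giving chain groups C_0 ≅ Z^7, C_1 ≅ Z^21, C_2 ≅ Z^14.

∂_1: C_1 → C_0 is given by ∂[p,q] = [q] − [p].
The 7×21 boundary matrix has rank 6 and Smith normal form diag(1,1,1,1,1,1).

∂_2: C_2 → C_1 maps a triangle to the signed sum of its edges. For instance
  ∂[0,1,4] = [1,4] − [0,4] + [0,1],
  ∂[3,4,6] = [4,6] − [3,6] + [3,4].
The resulting 21×14 matrix has rank 13, and its Smith normal form has invariant factors (1,1,1,1,1,1,1,1,1,1,1,1,1).

Computing H_k = (kernel of ∂_k) / (image of ∂_{k+1}):

  H_0: rank C_0 − rank ∂_1 = 7 − 6 = 1, and the invariant factors of ∂_1 are all 1, so H_0 = Z.
  H_1: rank ker ∂_1 − rank ∂_2 = (21 − 6) − 13 = 2, and the invariant factors of ∂_2 are all 1, so H_1 = Z^2.
  H_2: rank ker ∂_2 − rank ∂_3 = (14 − 13) − 0 = 1, and there is no ∂_3, so H_2 = Z.

H_0 ≅ Z,  H_1 ≅ Z^2,  H_2 ≅ Z.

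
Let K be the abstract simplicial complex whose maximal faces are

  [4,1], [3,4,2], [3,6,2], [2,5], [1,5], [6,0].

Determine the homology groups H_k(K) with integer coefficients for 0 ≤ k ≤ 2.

H_0 ≅ Z,  H_1 ≅ Z,  H_2 = 0.

We work with the vertex ordering 0 < 1 < 2 < 3 < 4 < 5 < 6. The simplices of K, each written with vertices in increasing order, are:

  0-simplices (7): [0], [1], [2], [3], [4], [5], [6]
  1-simplices (9): [0,6], [1,4], [1,5], [2,3], [2,4], [2,5], [2,6], [3,4], [3,6]
  2-simplices (2): [2,3,4], [2,3,6]

so the chain groups are C_0 ≅ Z^7, C_1 ≅ Z^9, C_2 ≅ Z^2.

∂_1: C_1 → C_0 sends each edge [p,q] (with p < q) to q − p. For instance
  ∂[2,6] = [6] − [2].
The resulting 7×9 matrix has rank 6, and its Smith normal form has invariant factors (1,1,1,1,1,1).

Boundary ∂_2: C_2 → C_1 acts by ∂[p,q,r] = [q,r] − [p,r] + [p,q]. For instance
  ∂[2,3,6] = [3,6] − [2,6] + [2,3],
  ∂[2,3,4] = [3,4] − [2,4] + [2,3].
As a 9×2 matrix over Z this has rank 2, with invariant factors (1,1).

Now H_k = ker ∂_k / im ∂_{k+1}, so:

  H_0: rank C_0 − rank ∂_1 = 7 − 6 = 1, and the invariant factors of ∂_1 are all 1, so H_0 ≅ Z.
  H_1: rank ker ∂_1 − rank ∂_2 = (9 − 6) − 2 = 1, and the invariant factors of ∂_2 are all 1, so H_1 ≅ Z.
  H_2: rank ker ∂_2 − rank ∂_3 = (2 − 2) − 0 = 0, and there is no ∂_3, so H_2 ≅ 0.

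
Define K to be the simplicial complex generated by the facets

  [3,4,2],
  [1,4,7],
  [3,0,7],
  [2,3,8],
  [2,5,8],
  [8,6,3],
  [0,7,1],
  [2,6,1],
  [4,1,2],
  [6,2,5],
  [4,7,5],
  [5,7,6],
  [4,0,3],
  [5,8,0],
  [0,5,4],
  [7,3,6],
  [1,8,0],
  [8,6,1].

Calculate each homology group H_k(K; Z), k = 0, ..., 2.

Order the vertices as 0 < 1 < 2 < 3 < 4 < 5 < 6 < 7 < 8. Listing each simplex with vertices in this order, K has dimension 2 with simplices:

  0-simplices (9): [0], [1], [2], [3], [4], [5], [6], [7], [8]
  1-simplices (27): (27 of them)
  2-simplices (18): [0,1,7], [0,1,8], [0,3,4], [0,3,7], [0,4,5], [0,5,8], [1,2,4], [1,2,6], [1,4,7], [1,6,8], [2,3,4], [2,3,8], [2,5,6], [2,5,8], [3,6,7], [3,6,8], [4,5,7], [5,6,7]

Hence C_0 ≅ Z^9, C_1 ≅ Z^27, C_2 ≅ Z^18.

∂_1: C_1 → C_0 is given by ∂[p,q] = [q] − [p].
The resulting 9×27 matrix has rank 8, and its Smith normal form has invariant factors (1,1,1,1,1,1,1,1).

The boundary map ∂_2: C_2 → C_1 acts by ∂[p,q,r] = [q,r] − [p,r] + [p,q]. For instance
  ∂[2,3,4] = [3,4] − [2,4] + [2,3],
  ∂[1,2,6] = [2,6] − [1,6] + [1,2].
The 27×18 boundary matrix has rank 18 and Smith normal form diag(1,1,1,1,1,1,1,1,1,1,1,1,1,1,1,1,1,2).

From H_k ≅ ker(∂_k) / im(∂_{k+1}) we obtain:

  H_0: rank C_0 − rank ∂_1 = 9 − 8 = 1, and the invariant factors of ∂_1 are all 1, so H_0 = Z.
  H_1: rank ker ∂_1 − rank ∂_2 = (27 − 8) − 18 = 1, and ∂_2 has invariant factor 2 > 1, so H_1 = Z ⊕ Z_2.
  H_2: rank ker ∂_2 − rank ∂_3 = (18 − 18) − 0 = 0, and there is no ∂_3, so H_2 = 0.

As a check, the Euler characteristic is 9 − 27 + 18 = 0, which agrees with 1 − 1 + 0 = 0.
(K is a triangulation of the Klein bottle.)

H_0 = Z,  H_1 = Z ⊕ Z_2,  H_2 = 0.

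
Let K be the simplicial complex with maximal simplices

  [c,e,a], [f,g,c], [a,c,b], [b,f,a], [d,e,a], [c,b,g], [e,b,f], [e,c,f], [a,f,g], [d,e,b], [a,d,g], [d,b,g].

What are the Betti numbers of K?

b_0 = 1, b_1 = 0, b_2 = 0.

Fix the vertex order a < b < c < d < e < f < g and write every simplex with vertices in increasing order. Then dim K = 2 and the simplices of K are:

  0-simplices (7): a, b, c, d, e, f, g
  1-simplices (18): ab, ac, ad, ae, af, ag, bc, bd, be, bf, bg, ce, cf, cg, de, dg, ef, fg
  2-simplices (12): abc, abf, ace, ade, adg, afg, bcg, bde, bdg, bef, cef, cfg

Hence C_0 ≅ Z^7, C_1 ≅ Z^18, C_2 ≅ Z^12.

Boundary ∂_1: C_1 → C_0 sends each edge [p,q] (with p < q) to q − p. For instance
  ∂de = e − d.
This gives a 7×18 integer matrix of rank 6; reducing to Smith normal form yields diagonal entries (1,1,1,1,1,1).

The boundary map ∂_2: C_2 → C_1 sends each 2-simplex [p,q,r] to [q,r] − [p,r] + [p,q]. For instance
  ∂bdg = dg − bg + bd,
  ∂cef = ef − cf + ce.
As a 18×12 matrix over Z this has rank 12, with invariant factors (1,1,1,1,1,1,1,1,1,1,1,2).

Reading off H_k = ker ∂_k / im ∂_{k+1}:

  H_0: rank C_0 − rank ∂_1 = 7 − 6 = 1, and the invariant factors of ∂_1 are all 1, so H_0 ≅ Z.
  H_1: rank ker ∂_1 − rank ∂_2 = (18 − 6) − 12 = 0, and ∂_2 has invariant factor 2 > 1, so H_1 ≅ Z/2Z.
  H_2: rank ker ∂_2 − rank ∂_3 = (12 − 12) − 0 = 0, and there is no ∂_3, so H_2 ≅ 0.

As a check, the Euler characteristic is 7 − 18 + 12 = 1, which agrees with 1 − 0 + 0 = 1.
(K is a triangulation of the real projective plane RP^2.)

Hence the Betti numbers are b_0 = 1, b_1 = 0, b_2 = 0.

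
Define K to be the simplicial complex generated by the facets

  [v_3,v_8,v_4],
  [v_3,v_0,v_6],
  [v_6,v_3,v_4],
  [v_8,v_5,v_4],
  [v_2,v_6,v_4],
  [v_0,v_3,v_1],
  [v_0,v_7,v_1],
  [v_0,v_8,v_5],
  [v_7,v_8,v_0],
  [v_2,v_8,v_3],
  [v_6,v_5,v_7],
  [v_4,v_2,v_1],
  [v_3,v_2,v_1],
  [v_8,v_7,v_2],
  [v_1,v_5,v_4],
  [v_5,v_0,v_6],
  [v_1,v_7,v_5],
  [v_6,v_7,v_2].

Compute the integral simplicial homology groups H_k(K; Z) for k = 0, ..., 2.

H_0 = Z,  H_1 = Z ⊕ Z/2Z,  H_2 = 0.

Fix the vertex order v_0 < v_1 < v_2 < v_3 < v_4 < v_5 < v_6 < v_7 < v_8 and write every simplex with vertices in increasing order. Then dim K = 2 and the simplices of K are:

  0-simplices (9): [v_0], [v_1], [v_2], [v_3], [v_4], [v_5], [v_6], [v_7], [v_8]
  1-simplices (27): (27 of them)
  2-simplices (18): (18 of them)

giving chain groups C_0 ≅ Z^9, C_1 ≅ Z^27, C_2 ≅ Z^18.

∂_1: C_1 → C_0 sends each edge [p,q] (with p < q) to q − p. For instance
  ∂[v_0,v_5] = [v_5] − [v_0].
As a 9×27 matrix over Z this has rank 8, with invariant factors (1,1,1,1,1,1,1,1).

∂_2: C_2 → C_1 sends each 2-simplex [p,q,r] to [q,r] − [p,r] + [p,q]. For instance
  ∂[v_1,v_4,v_5] = [v_4,v_5] − [v_1,v_5] + [v_1,v_4],
  ∂[v_2,v_3,v_8] = [v_3,v_8] − [v_2,v_8] + [v_2,v_3].
As a 27×18 matrix over Z this has rank 18, with invariant factors (1,1,1,1,1,1,1,1,1,1,1,1,1,1,1,1,1,2).

Now H_k = ker ∂_k / im ∂_{k+1}, so:

  H_0: rank C_0 − rank ∂_1 = 9 − 8 = 1, and the invariant factors of ∂_1 are all 1, so H_0 ≅ Z.
  H_1: rank ker ∂_1 − rank ∂_2 = (27 − 8) − 18 = 1, and ∂_2 has invariant factor 2 > 1, so H_1 ≅ Z ⊕ Z/2Z.
  H_2: rank ker ∂_2 − rank ∂_3 = (18 − 18) − 0 = 0, and there is no ∂_3, so H_2 ≅ 0.

As a check, the Euler characteristic is 9 − 27 + 18 = 0, which agrees with 1 − 1 + 0 = 0.
(K is a triangulation of the Klein bottle.)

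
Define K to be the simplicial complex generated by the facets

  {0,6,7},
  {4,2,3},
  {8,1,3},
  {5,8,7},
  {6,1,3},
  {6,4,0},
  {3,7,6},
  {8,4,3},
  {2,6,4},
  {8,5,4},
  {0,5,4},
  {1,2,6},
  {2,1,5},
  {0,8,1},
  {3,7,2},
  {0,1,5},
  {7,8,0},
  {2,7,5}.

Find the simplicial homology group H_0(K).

Fix the vertex order 0 < 1 < 2 < 3 < 4 < 5 < 6 < 7 < 8 and write every simplex with vertices in increasing order. Then dim K = 2 and the simplices of K are:

  0-simplices (9): [0], [1], [2], [3], [4], [5], [6], [7], [8]
  1-simplices (27): (27 of them)
  2-simplices (18): [0,1,5], [0,1,8], [0,4,5], [0,4,6], [0,6,7], [0,7,8], [1,2,5], [1,2,6], [1,3,6], [1,3,8], [2,3,4], [2,3,7], [2,4,6], [2,5,7], [3,4,8], [3,6,7], [4,5,8], [5,7,8]

Hence C_0 ≅ Z^9, C_1 ≅ Z^27, C_2 ≅ Z^18.

The boundary map ∂_1: C_1 → C_0 sends each edge [p,q] (with p < q) to q − p.
As a 9×27 matrix over Z this has rank 8, with invariant factors (1,1,1,1,1,1,1,1).

∂_2: C_2 → C_1 maps a triangle to the signed sum of its edges. For instance
  ∂[3,4,8] = [4,8] − [3,8] + [3,4],
  ∂[0,7,8] = [7,8] − [0,8] + [0,7].
The 27×18 boundary matrix has rank 18 and Smith normal form diag(1,1,1,1,1,1,1,1,1,1,1,1,1,1,1,1,1,2).

From H_k ≅ ker(∂_k) / im(∂_{k+1}) we obtain:

  H_0: rank C_0 − rank ∂_1 = 9 − 8 = 1, and the invariant factors of ∂_1 are all 1, so H_0 ≅ Z.

H_0 ≅ Z.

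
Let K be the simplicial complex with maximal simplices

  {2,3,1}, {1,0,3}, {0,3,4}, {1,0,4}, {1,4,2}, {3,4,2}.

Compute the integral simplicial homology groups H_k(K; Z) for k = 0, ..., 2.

We work with the vertex ordering 0 < 1 < 2 < 3 < 4. The simplices of K, each written with vertices in increasing order, are:

  0-simplices (5): [0], [1], [2], [3], [4]
  1-simplices (9): [0,1], [0,3], [0,4], [1,2], [1,3], [1,4], [2,3], [2,4], [3,4]
  2-simplices (6): [0,1,3], [0,1,4], [0,3,4], [1,2,3], [1,2,4], [2,3,4]

Hence C_0 ≅ Z^5, C_1 ≅ Z^9, C_2 ≅ Z^6.

The boundary map ∂_1: C_1 → C_0 maps an edge to its endpoints' difference, ∂[p,q] = q − p. For instance
  ∂[2,3] = [3] − [2].
This gives a 5×9 integer matrix of rank 4; reducing to Smith normal form yields diagonal entries (1,1,1,1).

Boundary ∂_2: C_2 → C_1 maps a triangle to the signed sum of its edges. For instance
  ∂[1,2,4] = [2,4] − [1,4] + [1,2],
  ∂[0,1,3] = [1,3] − [0,3] + [0,1].
As a 9×6 matrix over Z this has rank 5, with invariant factors (1,1,1,1,1).

Computing H_k = (kernel of ∂_k) / (image of ∂_{k+1}):

  H_0: rank C_0 − rank ∂_1 = 5 − 4 = 1, and the invariant factors of ∂_1 are all 1, so H_0 ≅ Z.
  H_1: rank ker ∂_1 − rank ∂_2 = (9 − 4) − 5 = 0, and the invariant factors of ∂_2 are all 1, so H_1 ≅ 0.
  H_2: rank ker ∂_2 − rank ∂_3 = (6 − 5) − 0 = 1, and there is no ∂_3, so H_2 ≅ Z.

(K is a triangulation of the 2-sphere S^2.)

H_0 = Z,  H_1 = 0,  H_2 = Z.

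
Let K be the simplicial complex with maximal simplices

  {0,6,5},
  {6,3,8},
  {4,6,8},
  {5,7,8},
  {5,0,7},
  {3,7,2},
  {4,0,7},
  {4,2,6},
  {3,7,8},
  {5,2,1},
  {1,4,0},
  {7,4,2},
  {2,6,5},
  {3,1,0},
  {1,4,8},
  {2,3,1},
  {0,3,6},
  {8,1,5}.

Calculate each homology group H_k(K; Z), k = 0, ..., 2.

K has 9 vertices, 27 edges, 18 triangles.
rank ∂_0 = 0, rank ∂_1 = 8 ⇒ b_0 = 9 − 0 − 8 = 1; all invariant factors of ∂_1 are 1 so no torsion. So H_0 ≅ Z.
rank ∂_1 = 8, rank ∂_2 = 17 ⇒ b_1 = 27 − 8 − 17 = 2; all invariant factors of ∂_2 are 1 so no torsion. So H_1 ≅ Z^2.
rank ∂_2 = 17, rank ∂_3 = 0 ⇒ b_2 = 18 − 17 − 0 = 1. So H_2 ≅ Z.

H_0 = Z,  H_1 = Z^2,  H_2 = Z.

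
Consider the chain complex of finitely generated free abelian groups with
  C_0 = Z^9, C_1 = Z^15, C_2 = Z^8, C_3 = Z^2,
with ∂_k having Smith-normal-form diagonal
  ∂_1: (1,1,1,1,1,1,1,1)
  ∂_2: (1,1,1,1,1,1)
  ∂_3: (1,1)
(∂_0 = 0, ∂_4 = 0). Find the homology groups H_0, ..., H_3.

H_0 = Z,  H_1 = Z,  H_2 = 0,  H_3 = 0.

H_0: b_0 = 9 − 0 − 8 = 1; torsion from ∂_1 factors > 1: none. So H_0 = Z.
H_1: b_1 = 15 − 8 − 6 = 1; torsion from ∂_2 factors > 1: none. So H_1 = Z.
H_2: b_2 = 8 − 6 − 2 = 0; torsion from ∂_3 factors > 1: none. So H_2 = 0.
H_3: b_3 = 2 − 2 − 0 = 0; torsion from ∂_4 factors > 1: none. So H_3 = 0.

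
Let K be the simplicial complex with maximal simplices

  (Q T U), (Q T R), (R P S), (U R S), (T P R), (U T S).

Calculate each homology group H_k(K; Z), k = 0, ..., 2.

We work with the vertex ordering P < Q < R < S < T < U. The simplices of K, each written with vertices in increasing order, are:

  0-simplices (6): P, Q, R, S, T, U
  1-simplices (12): PR, PS, PT, QR, QT, QU, RS, RT, RU, ST, SU, TU
  2-simplices (6): PRS, PRT, QRT, QTU, RSU, STU

so the chain groups are C_0 ≅ Z^6, C_1 ≅ Z^12, C_2 ≅ Z^6.

∂_1: C_1 → C_0 sends each edge [p,q] (with p < q) to q − p. For instance
  ∂RU = U − R.
As a 6×12 matrix over Z this has rank 5, with invariant factors (1,1,1,1,1).

Boundary ∂_2: C_2 → C_1 sends each 2-simplex [p,q,r] to [q,r] − [p,r] + [p,q]. For instance
  ∂PRT = RT − PT + PR,
  ∂QRT = RT − QT + QR.
This gives a 12×6 integer matrix of rank 6; reducing to Smith normal form yields diagonal entries (1,1,1,1,1,1).

Reading off H_k = ker ∂_k / im ∂_{k+1}:

  H_0: rank C_0 − rank ∂_1 = 6 − 5 = 1, and the invariant factors of ∂_1 are all 1, so H_0 = Z.
  H_1: rank ker ∂_1 − rank ∂_2 = (12 − 5) − 6 = 1, and the invariant factors of ∂_2 are all 1, so H_1 = Z.
  H_2: rank ker ∂_2 − rank ∂_3 = (6 − 6) − 0 = 0, and there is no ∂_3, so H_2 = 0.

H_0 = Z,  H_1 = Z,  H_2 = 0.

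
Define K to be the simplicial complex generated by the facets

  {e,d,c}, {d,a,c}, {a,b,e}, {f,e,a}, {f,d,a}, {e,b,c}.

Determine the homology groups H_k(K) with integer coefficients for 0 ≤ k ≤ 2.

Take the total order a < b < c < d < e < f on the vertex set. Then K (dimension 2) consists of the simplices:

  0-simplices (6): a, b, c, d, e, f
  1-simplices (12): ab, ac, ad, ae, af, bc, be, cd, ce, de, df, ef
  2-simplices (6): abe, acd, adf, aef, bce, cde

Hence C_0 ≅ Z^6, C_1 ≅ Z^12, C_2 ≅ Z^6.

The boundary map ∂_1: C_1 → C_0 maps an edge to its endpoints' difference, ∂[p,q] = q − p.
This gives a 6×12 integer matrix of rank 5; reducing to Smith normal form yields diagonal entries (1,1,1,1,1).

Boundary ∂_2: C_2 → C_1 sends each 2-simplex [p,q,r] to [q,r] − [p,r] + [p,q]. For instance
  ∂abe = be − ae + ab,
  ∂bce = ce − be + bc.
The resulting 12×6 matrix has rank 6, and its Smith normal form has invariant factors (1,1,1,1,1,1).

Computing H_k = (kernel of ∂_k) / (image of ∂_{k+1}):

  H_0: rank C_0 − rank ∂_1 = 6 − 5 = 1, and the invariant factors of ∂_1 are all 1, so H_0 = Z.
  H_1: rank ker ∂_1 − rank ∂_2 = (12 − 5) − 6 = 1, and the invariant factors of ∂_2 are all 1, so H_1 = Z.
  H_2: rank ker ∂_2 − rank ∂_3 = (6 − 6) − 0 = 0, and there is no ∂_3, so H_2 = 0.

As a check, the Euler characteristic is 6 − 12 + 6 = 0, which agrees with 1 − 1 + 0 = 0.

H_0 = Z,  H_1 = Z,  H_2 = 0.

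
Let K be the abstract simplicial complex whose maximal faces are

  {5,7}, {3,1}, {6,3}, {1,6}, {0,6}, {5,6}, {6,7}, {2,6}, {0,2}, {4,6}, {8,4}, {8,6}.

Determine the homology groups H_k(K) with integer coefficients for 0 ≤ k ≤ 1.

H_0 ≅ Z,  H_1 ≅ Z^4.

K has 9 vertices, 12 edges.
rank ∂_0 = 0, rank ∂_1 = 8 ⇒ b_0 = 9 − 0 − 8 = 1; all invariant factors of ∂_1 are 1 so no torsion. So H_0 ≅ Z.
rank ∂_1 = 8, rank ∂_2 = 0 ⇒ b_1 = 12 − 8 − 0 = 4. So H_1 ≅ Z^4.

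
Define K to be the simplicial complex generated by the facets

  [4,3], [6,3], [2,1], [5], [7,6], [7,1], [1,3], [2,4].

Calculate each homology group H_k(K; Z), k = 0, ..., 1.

H_0 ≅ Z^2,  H_1 ≅ Z^2.

Order the vertices as 1 < 2 < 3 < 4 < 5 < 6 < 7. Listing each simplex with vertices in this order, K has dimension 1 with simplices:

  0-simplices (7): [1], [2], [3], [4], [5], [6], [7]
  1-simplices (7): [1,2], [1,3], [1,7], [2,4], [3,4], [3,6], [6,7]

giving chain groups C_0 ≅ Z^7, C_1 ≅ Z^7.

Boundary ∂_1: C_1 → C_0 sends each edge [p,q] (with p < q) to q − p.
The resulting 7×7 matrix has rank 5, and its Smith normal form has invariant factors (1,1,1,1,1).

Now H_k = ker ∂_k / im ∂_{k+1}, so:

  H_0: rank C_0 − rank ∂_1 = 7 − 5 = 2, and the invariant factors of ∂_1 are all 1, so H_0 = Z^2.
  H_1: rank ker ∂_1 − rank ∂_2 = (7 − 5) − 0 = 2, and there is no ∂_2, so H_1 = Z^2.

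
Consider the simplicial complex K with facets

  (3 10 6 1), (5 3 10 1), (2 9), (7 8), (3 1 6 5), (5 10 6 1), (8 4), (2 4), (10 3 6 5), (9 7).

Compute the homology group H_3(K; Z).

H_3 = Z.

Take the total order 1 < 2 < 3 < 4 < 5 < 6 < 7 < 8 < 9 < 10 on the vertex set. Then K (dimension 3) consists of the simplices:

  0-simplices (10): [1], [2], [3], [4], [5], [6], [7], [8], [9], [10]
  1-simplices (15): [1,3], [1,5], [1,6], [1,10], [2,4], [2,9], [3,5], [3,6], [3,10], [4,8], [5,6], [5,10], [6,10], [7,8], [7,9]
  2-simplices (10): [1,3,5], [1,3,6], [1,3,10], [1,5,6], [1,5,10], [1,6,10], [3,5,6], [3,5,10], [3,6,10], [5,6,10]
  3-simplices (5): [1,3,5,6], [1,3,5,10], [1,3,6,10], [1,5,6,10], [3,5,6,10]

so the chain groups are C_0 ≅ Z^10, C_1 ≅ Z^15, C_2 ≅ Z^10, C_3 ≅ Z^5.

∂_1: C_1 → C_0 sends each edge [p,q] (with p < q) to q − p.
The resulting 10×15 matrix has rank 8, and its Smith normal form has invariant factors (1,1,1,1,1,1,1,1).

The boundary map ∂_2: C_2 → C_1 acts by ∂[p,q,r] = [q,r] − [p,r] + [p,q]. For instance
  ∂[1,3,6] = [3,6] − [1,6] + [1,3],
  ∂[3,6,10] = [6,10] − [3,10] + [3,6].
This gives a 15×10 integer matrix of rank 6; reducing to Smith normal form yields diagonal entries (1,1,1,1,1,1).

The boundary map ∂_3: C_3 → C_2 sends each 3-simplex σ to the alternating sum Σ_i (−1)^i (σ with its i-th vertex removed). For instance
  ∂[1,3,6,10] = [3,6,10] − [1,6,10] + [1,3,10] − [1,3,6],
  ∂[1,5,6,10] = [5,6,10] − [1,6,10] + [1,5,10] − [1,5,6].
The resulting 10×5 matrix has rank 4, and its Smith normal form has invariant factors (1,1,1,1).

Computing H_k = (kernel of ∂_k) / (image of ∂_{k+1}):

  H_3: rank ker ∂_3 − rank ∂_4 = (5 − 4) − 0 = 1, and there is no ∂_4, so H_3 = Z.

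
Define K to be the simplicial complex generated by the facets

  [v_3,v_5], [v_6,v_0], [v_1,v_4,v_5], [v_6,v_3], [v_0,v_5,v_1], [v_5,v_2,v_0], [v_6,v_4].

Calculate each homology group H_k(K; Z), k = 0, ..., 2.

H_0 = Z,  H_1 = Z^2,  H_2 = 0.

Order the vertices as v_0 < v_1 < v_2 < v_3 < v_4 < v_5 < v_6. Listing each simplex with vertices in this order, K has dimension 2 with simplices:

  0-simplices (7): [v_0], [v_1], [v_2], [v_3], [v_4], [v_5], [v_6]
  1-simplices (11): [v_0,v_1], [v_0,v_2], [v_0,v_5], [v_0,v_6], [v_1,v_4], [v_1,v_5], [v_2,v_5], [v_3,v_5], [v_3,v_6], [v_4,v_5], [v_4,v_6]
  2-simplices (3): [v_0,v_1,v_5], [v_0,v_2,v_5], [v_1,v_4,v_5]

giving chain groups C_0 ≅ Z^7, C_1 ≅ Z^11, C_2 ≅ Z^3.

The boundary map ∂_1: C_1 → C_0 sends each edge [p,q] (with p < q) to q − p. For instance
  ∂[v_3,v_6] = [v_6] − [v_3].
This gives a 7×11 integer matrix of rank 6; reducing to Smith normal form yields diagonal entries (1,1,1,1,1,1).

The boundary map ∂_2: C_2 → C_1 acts by ∂[p,q,r] = [q,r] − [p,r] + [p,q]. For instance
  ∂[v_0,v_2,v_5] = [v_2,v_5] − [v_0,v_5] + [v_0,v_2],
  ∂[v_0,v_1,v_5] = [v_1,v_5] − [v_0,v_5] + [v_0,v_1].
The 11×3 boundary matrix has rank 3 and Smith normal form diag(1,1,1).

Computing H_k = (kernel of ∂_k) / (image of ∂_{k+1}):

  H_0: rank C_0 − rank ∂_1 = 7 − 6 = 1, and the invariant factors of ∂_1 are all 1, so H_0 = Z.
  H_1: rank ker ∂_1 − rank ∂_2 = (11 − 6) − 3 = 2, and the invariant factors of ∂_2 are all 1, so H_1 = Z^2.
  H_2: rank ker ∂_2 − rank ∂_3 = (3 − 3) − 0 = 0, and there is no ∂_3, so H_2 = 0.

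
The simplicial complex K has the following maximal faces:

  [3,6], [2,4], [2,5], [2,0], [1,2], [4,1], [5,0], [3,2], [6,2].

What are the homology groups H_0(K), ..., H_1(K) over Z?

Fix the vertex order 0 < 1 < 2 < 3 < 4 < 5 < 6 and write every simplex with vertices in increasing order. Then dim K = 1 and the simplices of K are:

  0-simplices (7): [0], [1], [2], [3], [4], [5], [6]
  1-simplices (9): [0,2], [0,5], [1,2], [1,4], [2,3], [2,4], [2,5], [2,6], [3,6]

giving chain groups C_0 ≅ Z^7, C_1 ≅ Z^9.

Boundary ∂_1: C_1 → C_0 is given by ∂[p,q] = [q] − [p].
As a 7×9 matrix over Z this has rank 6, with invariant factors (1,1,1,1,1,1).

Now H_k = ker ∂_k / im ∂_{k+1}, so:

  H_0: rank C_0 − rank ∂_1 = 7 − 6 = 1, and the invariant factors of ∂_1 are all 1, so H_0 ≅ Z.
  H_1: rank ker ∂_1 − rank ∂_2 = (9 − 6) − 0 = 3, and there is no ∂_2, so H_1 ≅ Z^3.

H_0 = Z,  H_1 = Z^3.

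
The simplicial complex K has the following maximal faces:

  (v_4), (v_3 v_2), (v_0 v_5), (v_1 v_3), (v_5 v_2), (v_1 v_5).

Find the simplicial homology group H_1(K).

Order the vertices as v_0 < v_1 < v_2 < v_3 < v_4 < v_5. Listing each simplex with vertices in this order, K has dimension 1 with simplices:

  0-simplices (6): [v_0], [v_1], [v_2], [v_3], [v_4], [v_5]
  1-simplices (5): [v_0,v_5], [v_1,v_3], [v_1,v_5], [v_2,v_3], [v_2,v_5]

giving chain groups C_0 ≅ Z^6, C_1 ≅ Z^5.

The boundary map ∂_1: C_1 → C_0 maps an edge to its endpoints' difference, ∂[p,q] = q − p. For instance
  ∂[v_0,v_5] = [v_5] − [v_0].
As a 6×5 matrix over Z this has rank 4, with invariant factors (1,1,1,1).

Computing H_k = (kernel of ∂_k) / (image of ∂_{k+1}):

  H_1: rank ker ∂_1 − rank ∂_2 = (5 − 4) − 0 = 1, and there is no ∂_2, so H_1 = Z.

H_1 ≅ Z.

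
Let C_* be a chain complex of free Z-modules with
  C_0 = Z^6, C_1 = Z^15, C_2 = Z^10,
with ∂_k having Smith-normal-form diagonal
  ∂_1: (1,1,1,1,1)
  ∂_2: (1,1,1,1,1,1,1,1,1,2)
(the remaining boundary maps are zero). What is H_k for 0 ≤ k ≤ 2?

H_0: b_0 = 6 − 0 − 5 = 1; torsion from ∂_1 factors > 1: none. So H_0 = Z.
H_1: b_1 = 15 − 5 − 10 = 0; torsion from ∂_2 factors > 1: [2]. So H_1 = Z_2.
H_2: b_2 = 10 − 10 − 0 = 0; torsion from ∂_3 factors > 1: none. So H_2 = 0.

H_0 = Z,  H_1 = Z_2,  H_2 = 0.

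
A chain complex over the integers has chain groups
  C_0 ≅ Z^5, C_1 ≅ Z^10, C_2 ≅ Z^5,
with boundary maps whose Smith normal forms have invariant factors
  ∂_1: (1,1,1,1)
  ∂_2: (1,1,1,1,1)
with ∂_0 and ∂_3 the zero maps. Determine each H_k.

H_0 ≅ Z,  H_1 ≅ Z,  H_2 = 0.

H_0: b_0 = 5 − 0 − 4 = 1; torsion from ∂_1 factors > 1: none. So H_0 ≅ Z.
H_1: b_1 = 10 − 4 − 5 = 1; torsion from ∂_2 factors > 1: none. So H_1 ≅ Z.
H_2: b_2 = 5 − 5 − 0 = 0; torsion from ∂_3 factors > 1: none. So H_2 ≅ 0.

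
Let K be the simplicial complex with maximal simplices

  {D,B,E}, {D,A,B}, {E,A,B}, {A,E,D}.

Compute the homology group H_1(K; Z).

Fix the vertex order A < B < D < E and write every simplex with vertices in increasing order. Then dim K = 2 and the simplices of K are:

  0-simplices (4): A, B, D, E
  1-simplices (6): AB, AD, AE, BD, BE, DE
  2-simplices (4): ABD, ABE, ADE, BDE

giving chain groups C_0 ≅ Z^4, C_1 ≅ Z^6, C_2 ≅ Z^4.

The boundary map ∂_1: C_1 → C_0 sends each edge [p,q] (with p < q) to q − p. For instance
  ∂BE = E − B.
This gives a 4×6 integer matrix of rank 3; reducing to Smith normal form yields diagonal entries (1,1,1).

Boundary ∂_2: C_2 → C_1 maps a triangle to the signed sum of its edges. For instance
  ∂ABE = BE − AE + AB,
  ∂BDE = DE − BE + BD.
The resulting 6×4 matrix has rank 3, and its Smith normal form has invariant factors (1,1,1).

Reading off H_k = ker ∂_k / im ∂_{k+1}:

  H_1: rank ker ∂_1 − rank ∂_2 = (6 − 3) − 3 = 0, and the invariant factors of ∂_2 are all 1, so H_1 = 0.

H_1 = 0.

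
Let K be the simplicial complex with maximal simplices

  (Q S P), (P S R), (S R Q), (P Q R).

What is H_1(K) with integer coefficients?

H_1 ≅ 0.

We work with the vertex ordering P < Q < R < S. The simplices of K, each written with vertices in increasing order, are:

  0-simplices (4): P, Q, R, S
  1-simplices (6): PQ, PR, PS, QR, QS, RS
  2-simplices (4): PQR, PQS, PRS, QRS

Hence C_0 ≅ Z^4, C_1 ≅ Z^6, C_2 ≅ Z^4.

The boundary map ∂_1: C_1 → C_0 is given by ∂[p,q] = [q] − [p].
The resulting 4×6 matrix has rank 3, and its Smith normal form has invariant factors (1,1,1).

The boundary map ∂_2: C_2 → C_1 acts by ∂[p,q,r] = [q,r] − [p,r] + [p,q]. For instance
  ∂QRS = RS − QS + QR,
  ∂PQR = QR − PR + PQ.
As a 6×4 matrix over Z this has rank 3, with invariant factors (1,1,1).

From H_k ≅ ker(∂_k) / im(∂_{k+1}) we obtain:

  H_1: rank ker ∂_1 − rank ∂_2 = (6 − 3) − 3 = 0, and the invariant factors of ∂_2 are all 1, so H_1 = 0.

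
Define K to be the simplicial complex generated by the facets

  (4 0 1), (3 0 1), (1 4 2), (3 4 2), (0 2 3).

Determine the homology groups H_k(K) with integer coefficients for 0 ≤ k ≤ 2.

K has 5 vertices, 10 edges, 5 triangles.
rank ∂_0 = 0, rank ∂_1 = 4 ⇒ b_0 = 5 − 0 − 4 = 1; all invariant factors of ∂_1 are 1 so no torsion. So H_0 = Z.
rank ∂_1 = 4, rank ∂_2 = 5 ⇒ b_1 = 10 − 4 − 5 = 1; all invariant factors of ∂_2 are 1 so no torsion. So H_1 = Z.
rank ∂_2 = 5, rank ∂_3 = 0 ⇒ b_2 = 5 − 5 − 0 = 0. So H_2 = 0.

H_0 ≅ Z,  H_1 ≅ Z,  H_2 = 0.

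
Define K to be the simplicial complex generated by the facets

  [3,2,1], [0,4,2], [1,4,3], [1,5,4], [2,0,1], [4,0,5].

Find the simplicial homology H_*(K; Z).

H_0 = Z,  H_1 = Z,  H_2 = 0.

We work with the vertex ordering 0 < 1 < 2 < 3 < 4 < 5. The simplices of K, each written with vertices in increasing order, are:

  0-simplices (6): [0], [1], [2], [3], [4], [5]
  1-simplices (12): [0,1], [0,2], [0,4], [0,5], [1,2], [1,3], [1,4], [1,5], [2,3], [2,4], [3,4], [4,5]
  2-simplices (6): [0,1,2], [0,2,4], [0,4,5], [1,2,3], [1,3,4], [1,4,5]

Hence C_0 ≅ Z^6, C_1 ≅ Z^12, C_2 ≅ Z^6.

∂_1: C_1 → C_0 sends each edge [p,q] (with p < q) to q − p. For instance
  ∂[0,4] = [4] − [0].
As a 6×12 matrix over Z this has rank 5, with invariant factors (1,1,1,1,1).

∂_2: C_2 → C_1 sends each 2-simplex [p,q,r] to [q,r] − [p,r] + [p,q]. For instance
  ∂[0,2,4] = [2,4] − [0,4] + [0,2],
  ∂[1,2,3] = [2,3] − [1,3] + [1,2].
As a 12×6 matrix over Z this has rank 6, with invariant factors (1,1,1,1,1,1).

Computing H_k = (kernel of ∂_k) / (image of ∂_{k+1}):

  H_0: rank C_0 − rank ∂_1 = 6 − 5 = 1, and the invariant factors of ∂_1 are all 1, so H_0 = Z.
  H_1: rank ker ∂_1 − rank ∂_2 = (12 − 5) − 6 = 1, and the invariant factors of ∂_2 are all 1, so H_1 = Z.
  H_2: rank ker ∂_2 − rank ∂_3 = (6 − 6) − 0 = 0, and there is no ∂_3, so H_2 = 0.

(K is a triangulation of the cylinder S^1 x I.)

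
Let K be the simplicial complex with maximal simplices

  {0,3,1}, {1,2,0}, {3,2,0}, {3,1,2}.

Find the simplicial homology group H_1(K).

Order the vertices as 0 < 1 < 2 < 3. Listing each simplex with vertices in this order, K has dimension 2 with simplices:

  0-simplices (4): [0], [1], [2], [3]
  1-simplices (6): [0,1], [0,2], [0,3], [1,2], [1,3], [2,3]
  2-simplices (4): [0,1,2], [0,1,3], [0,2,3], [1,2,3]

so the chain groups are C_0 ≅ Z^4, C_1 ≅ Z^6, C_2 ≅ Z^4.

Boundary ∂_1: C_1 → C_0 maps an edge to its endpoints' difference, ∂[p,q] = q − p. For instance
  ∂[2,3] = [3] − [2].
As a 4×6 matrix over Z this has rank 3, with invariant factors (1,1,1).

Boundary ∂_2: C_2 → C_1 sends each 2-simplex [p,q,r] to [q,r] − [p,r] + [p,q]. For instance
  ∂[0,1,2] = [1,2] − [0,2] + [0,1],
  ∂[0,2,3] = [2,3] − [0,3] + [0,2].
The 6×4 boundary matrix has rank 3 and Smith normal form diag(1,1,1).

Computing H_k = (kernel of ∂_k) / (image of ∂_{k+1}):

  H_1: rank ker ∂_1 − rank ∂_2 = (6 − 3) − 3 = 0, and the invariant factors of ∂_2 are all 1, so H_1 ≅ 0.

H_1 = 0.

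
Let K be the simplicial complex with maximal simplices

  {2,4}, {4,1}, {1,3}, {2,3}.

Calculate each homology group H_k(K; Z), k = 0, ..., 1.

Fix the vertex order 1 < 2 < 3 < 4 and write every simplex with vertices in increasing order. Then dim K = 1 and the simplices of K are:

  0-simplices (4): [1], [2], [3], [4]
  1-simplices (4): [1,3], [1,4], [2,3], [2,4]

Hence C_0 ≅ Z^4, C_1 ≅ Z^4.

The boundary map ∂_1: C_1 → C_0 is given by ∂[p,q] = [q] − [p]. For instance
  ∂[1,4] = [4] − [1].
The resulting 4×4 matrix has rank 3, and its Smith normal form has invariant factors (1,1,1).

Reading off H_k = ker ∂_k / im ∂_{k+1}:

  H_0: rank C_0 − rank ∂_1 = 4 − 3 = 1, and the invariant factors of ∂_1 are all 1, so H_0 ≅ Z.
  H_1: rank ker ∂_1 − rank ∂_2 = (4 − 3) − 0 = 1, and there is no ∂_2, so H_1 ≅ Z.

(K is a triangulation of the circle S^1.)

H_0 ≅ Z,  H_1 ≅ Z.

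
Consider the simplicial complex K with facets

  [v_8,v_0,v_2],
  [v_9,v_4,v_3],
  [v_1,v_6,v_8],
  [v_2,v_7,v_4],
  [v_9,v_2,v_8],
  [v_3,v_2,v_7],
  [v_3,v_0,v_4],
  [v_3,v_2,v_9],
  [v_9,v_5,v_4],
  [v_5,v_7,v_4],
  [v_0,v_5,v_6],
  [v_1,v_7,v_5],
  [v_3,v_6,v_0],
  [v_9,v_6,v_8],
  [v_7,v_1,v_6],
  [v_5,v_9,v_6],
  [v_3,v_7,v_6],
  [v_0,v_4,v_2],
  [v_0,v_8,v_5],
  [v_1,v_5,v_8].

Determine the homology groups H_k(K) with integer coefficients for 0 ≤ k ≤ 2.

K has 10 vertices, 30 edges, 20 triangles.
rank ∂_0 = 0, rank ∂_1 = 9 ⇒ b_0 = 10 − 0 − 9 = 1; all invariant factors of ∂_1 are 1 so no torsion. So H_0 = Z.
rank ∂_1 = 9, rank ∂_2 = 20 ⇒ b_1 = 30 − 9 − 20 = 1; ∂_2 has invariant factor(s) [2] giving torsion. So H_1 = Z ⊕ Z/2Z.
rank ∂_2 = 20, rank ∂_3 = 0 ⇒ b_2 = 20 − 20 − 0 = 0. So H_2 = 0.

H_0 ≅ Z,  H_1 ≅ Z ⊕ Z/2Z,  H_2 = 0.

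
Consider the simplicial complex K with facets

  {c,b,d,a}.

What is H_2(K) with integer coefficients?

H_2 ≅ 0.

Fix the vertex order a < b < c < d and write every simplex with vertices in increasing order. Then dim K = 3 and the simplices of K are:

  0-simplices (4): a, b, c, d
  1-simplices (6): ab, ac, ad, bc, bd, cd
  2-simplices (4): abc, abd, acd, bcd
  3-simplices (1): abcd

so the chain groups are C_0 ≅ Z^4, C_1 ≅ Z^6, C_2 ≅ Z^4, C_3 ≅ Z^1.

∂_1: C_1 → C_0 is given by ∂[p,q] = [q] − [p].
The 4×6 boundary matrix has rank 3 and Smith normal form diag(1,1,1).

Boundary ∂_2: C_2 → C_1 acts by ∂[p,q,r] = [q,r] − [p,r] + [p,q]. For instance
  ∂bcd = cd − bd + bc,
  ∂acd = cd − ad + ac.
This gives a 6×4 integer matrix of rank 3; reducing to Smith normal form yields diagonal entries (1,1,1).

The boundary map ∂_3: C_3 → C_2 sends each 3-simplex σ to the alternating sum Σ_i (−1)^i (σ with its i-th vertex removed). For instance
  ∂abcd = bcd − acd + abd − abc.
This gives a 4×1 integer matrix of rank 1; reducing to Smith normal form yields diagonal entries (1).

Now H_k = ker ∂_k / im ∂_{k+1}, so:

  H_2: rank ker ∂_2 − rank ∂_3 = (4 − 3) − 1 = 0, and the invariant factors of ∂_3 are all 1, so H_2 = 0.

(K is a triangulation of the 3-simplex.)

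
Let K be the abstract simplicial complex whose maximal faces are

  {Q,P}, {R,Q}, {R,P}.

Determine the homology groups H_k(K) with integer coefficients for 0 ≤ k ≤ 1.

H_0 ≅ Z,  H_1 ≅ Z.

Order the vertices as P < Q < R. Listing each simplex with vertices in this order, K has dimension 1 with simplices:

  0-simplices (3): P, Q, R
  1-simplices (3): PQ, PR, QR

Hence C_0 ≅ Z^3, C_1 ≅ Z^3.

∂_1: C_1 → C_0 is given by ∂[p,q] = [q] − [p]. For instance
  ∂PQ = Q − P.
The resulting 3×3 matrix has rank 2, and its Smith normal form has invariant factors (1,1).

Now H_k = ker ∂_k / im ∂_{k+1}, so:

  H_0: rank C_0 − rank ∂_1 = 3 − 2 = 1, and the invariant factors of ∂_1 are all 1, so H_0 = Z.
  H_1: rank ker ∂_1 − rank ∂_2 = (3 − 2) − 0 = 1, and there is no ∂_2, so H_1 = Z.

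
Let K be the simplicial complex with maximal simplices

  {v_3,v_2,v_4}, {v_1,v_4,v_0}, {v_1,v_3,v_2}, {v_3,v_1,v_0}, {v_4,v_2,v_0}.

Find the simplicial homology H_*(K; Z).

Take the total order v_0 < v_1 < v_2 < v_3 < v_4 on the vertex set. Then K (dimension 2) consists of the simplices:

  0-simplices (5): [v_0], [v_1], [v_2], [v_3], [v_4]
  1-simplices (10): [v_0,v_1], [v_0,v_2], [v_0,v_3], [v_0,v_4], [v_1,v_2], [v_1,v_3], [v_1,v_4], [v_2,v_3], [v_2,v_4], [v_3,v_4]
  2-simplices (5): [v_0,v_1,v_3], [v_0,v_1,v_4], [v_0,v_2,v_4], [v_1,v_2,v_3], [v_2,v_3,v_4]

Hence C_0 ≅ Z^5, C_1 ≅ Z^10, C_2 ≅ Z^5.

Boundary ∂_1: C_1 → C_0 maps an edge to its endpoints' difference, ∂[p,q] = q − p.
The resulting 5×10 matrix has rank 4, and its Smith normal form has invariant factors (1,1,1,1).

The boundary map ∂_2: C_2 → C_1 acts by ∂[p,q,r] = [q,r] − [p,r] + [p,q]. For instance
  ∂[v_0,v_1,v_3] = [v_1,v_3] − [v_0,v_3] + [v_0,v_1],
  ∂[v_1,v_2,v_3] = [v_2,v_3] − [v_1,v_3] + [v_1,v_2].
As a 10×5 matrix over Z this has rank 5, with invariant factors (1,1,1,1,1).

Computing H_k = (kernel of ∂_k) / (image of ∂_{k+1}):

  H_0: rank C_0 − rank ∂_1 = 5 − 4 = 1, and the invariant factors of ∂_1 are all 1, so H_0 ≅ Z.
  H_1: rank ker ∂_1 − rank ∂_2 = (10 − 4) − 5 = 1, and the invariant factors of ∂_2 are all 1, so H_1 ≅ Z.
  H_2: rank ker ∂_2 − rank ∂_3 = (5 − 5) − 0 = 0, and there is no ∂_3, so H_2 ≅ 0.

As a check, the Euler characteristic is 5 − 10 + 5 = 0, which agrees with 1 − 1 + 0 = 0.

H_0 = Z,  H_1 = Z,  H_2 = 0.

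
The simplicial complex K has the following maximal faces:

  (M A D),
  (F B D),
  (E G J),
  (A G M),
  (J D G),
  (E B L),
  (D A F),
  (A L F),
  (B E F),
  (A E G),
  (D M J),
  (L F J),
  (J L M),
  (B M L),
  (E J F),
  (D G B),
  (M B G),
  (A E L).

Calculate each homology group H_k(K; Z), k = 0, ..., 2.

H_0 = Z,  H_1 = Z ⊕ Z/2,  H_2 = 0.

Take the total order A < B < D < E < F < G < J < L < M on the vertex set. Then K (dimension 2) consists of the simplices:

  0-simplices (9): A, B, D, E, F, G, J, L, M
  1-simplices (27): AD, AE, AF, AG, AL, AM, BD, BE, BF, BG, BL, BM, DF, DG, DJ, DM, EF, EG, EJ, EL, FJ, FL, GJ, GM, JL, JM, LM
  2-simplices (18): ADF, ADM, AEG, AEL, AFL, AGM, BDF, BDG, BEF, BEL, BGM, BLM, DGJ, DJM, EFJ, EGJ, FJL, JLM

so the chain groups are C_0 ≅ Z^9, C_1 ≅ Z^27, C_2 ≅ Z^18.

Boundary ∂_1: C_1 → C_0 sends each edge [p,q] (with p < q) to q − p. For instance
  ∂BM = M − B.
The resulting 9×27 matrix has rank 8, and its Smith normal form has invariant factors (1,1,1,1,1,1,1,1).

∂_2: C_2 → C_1 sends each 2-simplex [p,q,r] to [q,r] − [p,r] + [p,q]. For instance
  ∂BDG = DG − BG + BD,
  ∂ADF = DF − AF + AD.
The 27×18 boundary matrix has rank 18 and Smith normal form diag(1,1,1,1,1,1,1,1,1,1,1,1,1,1,1,1,1,2).

Computing H_k = (kernel of ∂_k) / (image of ∂_{k+1}):

  H_0: rank C_0 − rank ∂_1 = 9 − 8 = 1, and the invariant factors of ∂_1 are all 1, so H_0 = Z.
  H_1: rank ker ∂_1 − rank ∂_2 = (27 − 8) − 18 = 1, and ∂_2 has invariant factor 2 > 1, so H_1 = Z ⊕ Z/2.
  H_2: rank ker ∂_2 − rank ∂_3 = (18 − 18) − 0 = 0, and there is no ∂_3, so H_2 = 0.

As a check, the Euler characteristic is 9 − 27 + 18 = 0, which agrees with 1 − 1 + 0 = 0.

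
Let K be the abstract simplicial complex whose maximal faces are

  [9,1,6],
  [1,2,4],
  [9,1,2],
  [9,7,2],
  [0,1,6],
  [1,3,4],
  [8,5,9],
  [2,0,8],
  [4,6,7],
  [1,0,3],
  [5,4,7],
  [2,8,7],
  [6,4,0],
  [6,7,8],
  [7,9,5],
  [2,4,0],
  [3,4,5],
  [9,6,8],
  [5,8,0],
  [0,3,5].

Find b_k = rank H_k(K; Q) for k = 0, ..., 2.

Order the vertices as 0 < 1 < 2 < 3 < 4 < 5 < 6 < 7 < 8 < 9. Listing each simplex with vertices in this order, K has dimension 2 with simplices:

  0-simplices (10): [0], [1], [2], [3], [4], [5], [6], [7], [8], [9]
  1-simplices (30): (30 of them)
  2-simplices (20): (20 of them)

giving chain groups C_0 ≅ Z^10, C_1 ≅ Z^30, C_2 ≅ Z^20.

∂_1: C_1 → C_0 sends each edge [p,q] (with p < q) to q − p. For instance
  ∂[2,8] = [8] − [2].
The resulting 10×30 matrix has rank 9, and its Smith normal form has invariant factors (1,1,1,1,1,1,1,1,1).

The boundary map ∂_2: C_2 → C_1 sends each 2-simplex [p,q,r] to [q,r] − [p,r] + [p,q]. For instance
  ∂[5,7,9] = [7,9] − [5,9] + [5,7],
  ∂[1,3,4] = [3,4] − [1,4] + [1,3].
This gives a 30×20 integer matrix of rank 20; reducing to Smith normal form yields diagonal entries (1,1,1,1,1,1,1,1,1,1,1,1,1,1,1,1,1,1,1,2).

Now H_k = ker ∂_k / im ∂_{k+1}, so:

  H_0: rank C_0 − rank ∂_1 = 10 − 9 = 1, and the invariant factors of ∂_1 are all 1, so H_0 ≅ Z.
  H_1: rank ker ∂_1 − rank ∂_2 = (30 − 9) − 20 = 1, and ∂_2 has invariant factor 2 > 1, so H_1 ≅ Z ⊕ Z/2.
  H_2: rank ker ∂_2 − rank ∂_3 = (20 − 20) − 0 = 0, and there is no ∂_3, so H_2 ≅ 0.

Hence the Betti numbers are b_0 = 1, b_1 = 1, b_2 = 0.

b_0 = 1, b_1 = 1, b_2 = 0.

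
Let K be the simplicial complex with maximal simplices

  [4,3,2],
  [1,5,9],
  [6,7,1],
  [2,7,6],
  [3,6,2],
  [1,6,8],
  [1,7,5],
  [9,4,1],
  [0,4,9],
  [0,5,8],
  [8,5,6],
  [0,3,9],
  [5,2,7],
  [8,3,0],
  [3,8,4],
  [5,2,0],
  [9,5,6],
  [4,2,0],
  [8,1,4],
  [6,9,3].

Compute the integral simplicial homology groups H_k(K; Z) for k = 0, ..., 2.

H_0 = Z,  H_1 = Z ⊕ Z/2,  H_2 = 0.

Order the vertices as 0 < 1 < 2 < 3 < 4 < 5 < 6 < 7 < 8 < 9. Listing each simplex with vertices in this order, K has dimension 2 with simplices:

  0-simplices (10): [0], [1], [2], [3], [4], [5], [6], [7], [8], [9]
  1-simplices (30): (30 of them)
  2-simplices (20): (20 of them)

so the chain groups are C_0 ≅ Z^10, C_1 ≅ Z^30, C_2 ≅ Z^20.

∂_1: C_1 → C_0 is given by ∂[p,q] = [q] − [p].
The 10×30 boundary matrix has rank 9 and Smith normal form diag(1,1,1,1,1,1,1,1,1).

∂_2: C_2 → C_1 maps a triangle to the signed sum of its edges. For instance
  ∂[0,2,5] = [2,5] − [0,5] + [0,2],
  ∂[3,6,9] = [6,9] − [3,9] + [3,6].
This gives a 30×20 integer matrix of rank 20; reducing to Smith normal form yields diagonal entries (1,1,1,1,1,1,1,1,1,1,1,1,1,1,1,1,1,1,1,2).

Reading off H_k = ker ∂_k / im ∂_{k+1}:

  H_0: rank C_0 − rank ∂_1 = 10 − 9 = 1, and the invariant factors of ∂_1 are all 1, so H_0 = Z.
  H_1: rank ker ∂_1 − rank ∂_2 = (30 − 9) − 20 = 1, and ∂_2 has invariant factor 2 > 1, so H_1 = Z ⊕ Z/2.
  H_2: rank ker ∂_2 − rank ∂_3 = (20 − 20) − 0 = 0, and there is no ∂_3, so H_2 = 0.

As a check, the Euler characteristic is 10 − 30 + 20 = 0, which agrees with 1 − 1 + 0 = 0.
(K is a triangulation of the Klein bottle.)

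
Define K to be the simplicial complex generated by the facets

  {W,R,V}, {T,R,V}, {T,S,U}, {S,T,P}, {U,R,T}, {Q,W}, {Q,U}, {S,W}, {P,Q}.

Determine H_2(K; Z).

H_2 ≅ 0.

Take the total order P < Q < R < S < T < U < V < W on the vertex set. Then K (dimension 2) consists of the simplices:

  0-simplices (8): P, Q, R, S, T, U, V, W
  1-simplices (15): PQ, PS, PT, QU, QW, RT, RU, RV, RW, ST, SU, SW, TU, TV, VW
  2-simplices (5): PST, RTU, RTV, RVW, STU

so the chain groups are C_0 ≅ Z^8, C_1 ≅ Z^15, C_2 ≅ Z^5.

Boundary ∂_1: C_1 → C_0 sends each edge [p,q] (with p < q) to q − p. For instance
  ∂PS = S − P.
The resulting 8×15 matrix has rank 7, and its Smith normal form has invariant factors (1,1,1,1,1,1,1).

∂_2: C_2 → C_1 acts by ∂[p,q,r] = [q,r] − [p,r] + [p,q]. For instance
  ∂RTU = TU − RU + RT,
  ∂PST = ST − PT + PS.
This gives a 15×5 integer matrix of rank 5; reducing to Smith normal form yields diagonal entries (1,1,1,1,1).

Now H_k = ker ∂_k / im ∂_{k+1}, so:

  H_2: rank ker ∂_2 − rank ∂_3 = (5 − 5) − 0 = 0, and there is no ∂_3, so H_2 ≅ 0.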